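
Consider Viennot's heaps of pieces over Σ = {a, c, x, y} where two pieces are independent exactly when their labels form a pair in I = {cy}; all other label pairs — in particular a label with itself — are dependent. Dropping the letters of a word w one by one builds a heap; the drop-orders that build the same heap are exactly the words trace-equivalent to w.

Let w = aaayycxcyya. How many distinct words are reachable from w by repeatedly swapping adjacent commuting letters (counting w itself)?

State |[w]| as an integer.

9

piece 0:a — minimal
piece 1:a rests on {0:a}
piece 2:a rests on {1:a}
piece 3:y rests on {2:a}
piece 4:y rests on {3:y}
piece 5:c rests on {2:a}
piece 6:x rests on {4:y, 5:c}
piece 7:c rests on {6:x}
piece 8:y rests on {6:x}
piece 9:y rests on {8:y}
piece 10:a rests on {7:c, 9:y}
minimal pieces: {0:a}
ways to finish when only these pieces remain (= sum over removing one remaining piece with nothing left below it):
  1 left: {10}→1
  2 left: {7,10}→1  {9,10}→1
  3 left: {7,9,10}→2  {8,9,10}→1
  4 left: {7,8,9,10}→3
  5 left: {6,7,8,9,10}→3
  6 left: {4,6,7,8,9,10}→3  {5,6,7,8,9,10}→3
  7 left: {3,4,6,7,8,9,10}→3  {4,5,6,7,8,9,10}→6
  8 left: {3,4,5,6,7,8,9,10}→9
  9 left: {2,3,4,5,6,7,8,9,10}→9
  placing 0:a first → 9 extensions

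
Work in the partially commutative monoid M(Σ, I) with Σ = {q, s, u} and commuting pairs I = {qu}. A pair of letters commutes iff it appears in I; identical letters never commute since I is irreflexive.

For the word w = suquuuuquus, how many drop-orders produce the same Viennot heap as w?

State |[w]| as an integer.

36

drop 0:s onto floor
drop 1:u onto {0:s}
drop 2:q onto {0:s}
drop 3:u onto {1:u}
drop 4:u onto {3:u}
drop 5:u onto {4:u}
drop 6:u onto {5:u}
drop 7:q onto {2:q}
drop 8:u onto {6:u}
drop 9:u onto {8:u}
drop 10:s onto {7:q, 9:u}
ground layer = {0:s}
drop-orders for the pieces not yet dropped (sum over which currently-grounded one goes next):
  1 to go: {10} 1
  2 to go: {7,10} 1  {9,10} 1
  3 to go: {2,7,10} 1  {7,9,10} 2  {8,9,10} 1
  4 to go: {2,7,9,10} 3  {6,8,9,10} 1  {7,8,9,10} 3
  5 to go: {2,7,8,9,10} 6  {5,6,8,9,10} 1  {6,7,8,9,10} 4
  6 to go: {2,6,7,8,9,10} 10  {4,5,6,8,9,10} 1  {5,6,7,8,9,10} 5
  7 to go: {2,5,6,7,8,9,10} 15  {3,4,5,6,8,9,10} 1  {4,5,6,7,8,9,10} 6
  8 to go: {1,3,4,5,6,8,9,10} 1  {2,4,5,6,7,8,9,10} 21  {3,4,5,6,7,8,9,10} 7
  9 to go: {1,3,4,5,6,7,8,9,10} 8  {2,3,4,5,6,7,8,9,10} 28
  if 0:s drops first: 36 orders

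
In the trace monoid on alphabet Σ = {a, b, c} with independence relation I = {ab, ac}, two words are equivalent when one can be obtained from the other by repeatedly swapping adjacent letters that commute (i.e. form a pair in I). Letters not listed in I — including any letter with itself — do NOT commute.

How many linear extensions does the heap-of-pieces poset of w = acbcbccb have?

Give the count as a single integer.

drop 0:a onto floor
drop 1:c onto floor
drop 2:b onto {1:c}
drop 3:c onto {2:b}
drop 4:b onto {3:c}
drop 5:c onto {4:b}
drop 6:c onto {5:c}
drop 7:b onto {6:c}
ground layer = {0:a, 1:c}
drop-orders for the pieces not yet dropped (sum over which currently-grounded one goes next):
  1 to go: {0} 1  {7} 1
  2 to go: {0,7} 2  {6,7} 1
  3 to go: {0,6,7} 3  {5,6,7} 1
  4 to go: {0,5,6,7} 4  {4,5,6,7} 1
  5 to go: {0,4,5,6,7} 5  {3,4,5,6,7} 1
  6 to go: {0,3,4,5,6,7} 6  {2,3,4,5,6,7} 1
  if 0:a drops first: 1 orders
  if 1:c drops first: 7 orders
heap linearizations: 8

8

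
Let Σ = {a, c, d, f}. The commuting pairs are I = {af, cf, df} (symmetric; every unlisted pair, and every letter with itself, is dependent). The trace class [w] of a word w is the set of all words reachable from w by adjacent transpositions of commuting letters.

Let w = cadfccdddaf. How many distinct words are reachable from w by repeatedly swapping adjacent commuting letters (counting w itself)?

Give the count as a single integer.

55

drop 0:c onto floor
drop 1:a onto {0:c}
drop 2:d onto {1:a}
drop 3:f onto floor
drop 4:c onto {2:d}
drop 5:c onto {4:c}
drop 6:d onto {5:c}
drop 7:d onto {6:d}
drop 8:d onto {7:d}
drop 9:a onto {8:d}
drop 10:f onto {3:f}
ground layer = {0:c, 3:f}
drop-orders for the pieces not yet dropped (sum over which currently-grounded one goes next):
  1 to go: {9} 1  {10} 1
  2 to go: {3,10} 1  {8,9} 1  {9,10} 2
  3 to go: {3,9,10} 3  {7,8,9} 1  {8,9,10} 3
  4 to go: {3,8,9,10} 6  {6,7,8,9} 1  {7,8,9,10} 4
  5 to go: {3,7,8,9,10} 10  {5,6,7,8,9} 1  {6,7,8,9,10} 5
  6 to go: {3,6,7,8,9,10} 15  {4,5,6,7,8,9} 1  {5,6,7,8,9,10} 6
  7 to go: {2,4,5,6,7,8,9} 1  {3,5,6,7,8,9,10} 21  {4,5,6,7,8,9,10} 7
  8 to go: {1,2,4,5,6,7,8,9} 1  {2,4,5,6,7,8,9,10} 8  {3,4,5,6,7,8,9,10} 28
  9 to go: {0,1,2,4,5,6,7,8,9} 1  {1,2,4,5,6,7,8,9,10} 9  {2,3,4,5,6,7,8,9,10} 36
  if 0:c drops first: 45 orders
  if 3:f drops first: 10 orders
heap linearizations: 55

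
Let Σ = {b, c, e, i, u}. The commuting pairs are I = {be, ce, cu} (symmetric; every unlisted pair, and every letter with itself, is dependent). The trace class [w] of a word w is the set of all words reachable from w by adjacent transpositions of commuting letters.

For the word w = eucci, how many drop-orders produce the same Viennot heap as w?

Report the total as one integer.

piece 0:e — minimal
piece 1:u rests on {0:e}
piece 2:c — minimal
piece 3:c rests on {2:c}
piece 4:i rests on {1:u, 3:c}
minimal pieces: {0:e, 2:c}
ways to finish when only these pieces remain (= sum over removing one remaining piece with nothing left below it):
  1 left: {4}→1
  2 left: {1,4}→1  {3,4}→1
  3 left: {0,1,4}→1  {1,3,4}→2  {2,3,4}→1
  placing 0:e first → 3 extensions
  placing 2:c first → 3 extensions
total linear extensions = 6

6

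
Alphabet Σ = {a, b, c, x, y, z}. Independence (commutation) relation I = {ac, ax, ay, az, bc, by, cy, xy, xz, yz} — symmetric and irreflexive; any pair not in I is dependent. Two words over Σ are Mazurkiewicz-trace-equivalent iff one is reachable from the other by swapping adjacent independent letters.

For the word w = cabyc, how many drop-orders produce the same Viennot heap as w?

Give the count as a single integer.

piece 0:c — minimal
piece 1:a — minimal
piece 2:b rests on {1:a}
piece 3:y — minimal
piece 4:c rests on {0:c}
minimal pieces: {0:c, 1:a, 3:y}
ways to finish when only these pieces remain (= sum over removing one remaining piece with nothing left below it):
  1 left: {2}→1  {3}→1  {4}→1
  2 left: {0,4}→1  {1,2}→1  {2,3}→2  {2,4}→2  {3,4}→2
  3 left: {0,2,4}→3  {0,3,4}→3  {1,2,3}→3  {1,2,4}→3  {2,3,4}→6
  placing 0:c first → 12 extensions
  placing 1:a first → 12 extensions
  placing 3:y first → 6 extensions
total linear extensions = 30

30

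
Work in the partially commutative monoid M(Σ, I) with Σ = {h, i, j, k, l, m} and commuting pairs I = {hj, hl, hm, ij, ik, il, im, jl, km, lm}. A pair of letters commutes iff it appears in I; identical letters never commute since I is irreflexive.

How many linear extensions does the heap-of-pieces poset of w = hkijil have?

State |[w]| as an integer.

drop 0:h onto floor
drop 1:k onto {0:h}
drop 2:i onto {0:h}
drop 3:j onto {1:k}
drop 4:i onto {2:i}
drop 5:l onto {1:k}
ground layer = {0:h}
drop-orders for the pieces not yet dropped (sum over which currently-grounded one goes next):
  1 to go: {3} 1  {4} 1  {5} 1
  2 to go: {2,4} 1  {3,4} 2  {3,5} 2  {4,5} 2
  3 to go: {1,3,5} 2  {2,3,4} 3  {2,4,5} 3  {3,4,5} 6
  4 to go: {1,3,4,5} 8  {2,3,4,5} 12
  if 0:h drops first: 20 orders

20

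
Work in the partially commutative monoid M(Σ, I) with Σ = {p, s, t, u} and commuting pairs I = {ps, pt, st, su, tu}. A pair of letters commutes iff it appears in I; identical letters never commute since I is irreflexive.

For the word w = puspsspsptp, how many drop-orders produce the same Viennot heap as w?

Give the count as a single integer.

2310

#0=p has no predecessor
#1=u depends on [0:p]
#2=s has no predecessor
#3=p depends on [1:u]
#4=s depends on [2:s]
#5=s depends on [4:s]
#6=p depends on [3:p]
#7=s depends on [5:s]
#8=p depends on [6:p]
#9=t has no predecessor
#10=p depends on [8:p]
sources: [0:p, 2:s, 9:t]
N(rest) = Σ N(rest − s) over sources s of rest; N(one piece) = 1:
  size 1 → [7]=1  [9]=1  [10]=1
  size 2 → [5,7]=1  [7,9]=2  [7,10]=2  [8,10]=1  [9,10]=2
  size 3 → [4,5,7]=1  [5,7,9]=3  [5,7,10]=3  [6,8,10]=1  [7,8,10]=3  [7,9,10]=6  [8,9,10]=3
  size 4 → [2,4,5,7]=1  [3,6,8,10]=1  [4,5,7,9]=4  [4,5,7,10]=4  [5,7,8,10]=6  [5,7,9,10]=12  [6,7,8,10]=4  [6,8,9,10]=4  [7,8,9,10]=12
  size 5 → [1,3,6,8,10]=1  [2,4,5,7,9]=5  [2,4,5,7,10]=5  [3,6,7,8,10]=5  [3,6,8,9,10]=5  [4,5,7,8,10]=10  [4,5,7,9,10]=20  [5,6,7,8,10]=10  [5,7,8,9,10]=30  [6,7,8,9,10]=20
  size 6 → [0,1,3,6,8,10]=1  [1,3,6,7,8,10]=6  [1,3,6,8,9,10]=6  [2,4,5,7,8,10]=15  [2,4,5,7,9,10]=30  [3,5,6,7,8,10]=15  [3,6,7,8,9,10]=30  [4,5,6,7,8,10]=20  [4,5,7,8,9,10]=60  [5,6,7,8,9,10]=60
  size 7 → [0,1,3,6,7,8,10]=7  [0,1,3,6,8,9,10]=7  [1,3,5,6,7,8,10]=21  [1,3,6,7,8,9,10]=42  [2,4,5,6,7,8,10]=35  [2,4,5,7,8,9,10]=105  [3,4,5,6,7,8,10]=35  [3,5,6,7,8,9,10]=105  [4,5,6,7,8,9,10]=140
  size 8 → [0,1,3,5,6,7,8,10]=28  [0,1,3,6,7,8,9,10]=56  [1,3,4,5,6,7,8,10]=56  [1,3,5,6,7,8,9,10]=168  [2,3,4,5,6,7,8,10]=70  [2,4,5,6,7,8,9,10]=280  [3,4,5,6,7,8,9,10]=280
  size 9 → [0,1,3,4,5,6,7,8,10]=84  [0,1,3,5,6,7,8,9,10]=252  [1,2,3,4,5,6,7,8,10]=126  [1,3,4,5,6,7,8,9,10]=504  [2,3,4,5,6,7,8,9,10]=630
  first=0(p) contributes 1260
  first=2(s) contributes 840
  first=9(t) contributes 210
|[w]| = 2310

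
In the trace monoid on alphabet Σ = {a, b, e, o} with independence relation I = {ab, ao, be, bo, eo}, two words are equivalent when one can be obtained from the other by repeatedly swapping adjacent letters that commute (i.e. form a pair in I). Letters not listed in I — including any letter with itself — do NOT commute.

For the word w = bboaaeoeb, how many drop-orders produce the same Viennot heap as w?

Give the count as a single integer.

1260

piece 0:b — minimal
piece 1:b rests on {0:b}
piece 2:o — minimal
piece 3:a — minimal
piece 4:a rests on {3:a}
piece 5:e rests on {4:a}
piece 6:o rests on {2:o}
piece 7:e rests on {5:e}
piece 8:b rests on {1:b}
minimal pieces: {0:b, 2:o, 3:a}
ways to finish when only these pieces remain (= sum over removing one remaining piece with nothing left below it):
  1 left: {6}→1  {7}→1  {8}→1
  2 left: {1,8}→1  {2,6}→1  {5,7}→1  {6,7}→2  {6,8}→2  {7,8}→2
  3 left: {0,1,8}→1  {1,6,8}→3  {1,7,8}→3  {2,6,7}→3  {2,6,8}→3  {4,5,7}→1  {5,6,7}→3  {5,7,8}→3  {6,7,8}→6
  4 left: {0,1,6,8}→4  {0,1,7,8}→4  {1,2,6,8}→6  {1,5,7,8}→6  {1,6,7,8}→12  {2,5,6,7}→6  {2,6,7,8}→12  {3,4,5,7}→1  {4,5,6,7}→4  {4,5,7,8}→4  {5,6,7,8}→12
  5 left: {0,1,2,6,8}→10  {0,1,5,7,8}→10  {0,1,6,7,8}→20  {1,2,6,7,8}→30  {1,4,5,7,8}→10  {1,5,6,7,8}→30  {2,4,5,6,7}→10  {2,5,6,7,8}→30  {3,4,5,6,7}→5  {3,4,5,7,8}→5  {4,5,6,7,8}→20
  6 left: {0,1,2,6,7,8}→60  {0,1,4,5,7,8}→20  {0,1,5,6,7,8}→60  {1,2,5,6,7,8}→90  {1,3,4,5,7,8}→15  {1,4,5,6,7,8}→60  {2,3,4,5,6,7}→15  {2,4,5,6,7,8}→60  {3,4,5,6,7,8}→30
  7 left: {0,1,2,5,6,7,8}→210  {0,1,3,4,5,7,8}→35  {0,1,4,5,6,7,8}→140  {1,2,4,5,6,7,8}→210  {1,3,4,5,6,7,8}→105  {2,3,4,5,6,7,8}→105
  placing 0:b first → 420 extensions
  placing 2:o first → 280 extensions
  placing 3:a first → 560 extensions
total linear extensions = 1260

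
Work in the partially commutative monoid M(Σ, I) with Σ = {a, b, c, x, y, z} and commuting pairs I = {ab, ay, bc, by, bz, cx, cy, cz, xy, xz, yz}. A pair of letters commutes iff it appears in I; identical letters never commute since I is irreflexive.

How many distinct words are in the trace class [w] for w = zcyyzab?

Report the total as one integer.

315

#0=z has no predecessor
#1=c has no predecessor
#2=y has no predecessor
#3=y depends on [2:y]
#4=z depends on [0:z]
#5=a depends on [1:c, 4:z]
#6=b has no predecessor
sources: [0:z, 1:c, 2:y, 6:b]
N(rest) = Σ N(rest − s) over sources s of rest; N(one piece) = 1:
  size 1 → [3]=1  [5]=1  [6]=1
  size 2 → [1,5]=1  [2,3]=1  [3,5]=2  [3,6]=2  [4,5]=1  [5,6]=2
  size 3 → [0,4,5]=1  [1,3,5]=3  [1,4,5]=2  [1,5,6]=3  [2,3,5]=3  [2,3,6]=3  [3,4,5]=3  [3,5,6]=6  [4,5,6]=3
  size 4 → [0,1,4,5]=3  [0,3,4,5]=4  [0,4,5,6]=4  [1,2,3,5]=6  [1,3,4,5]=8  [1,3,5,6]=12  [1,4,5,6]=8  [2,3,4,5]=6  [2,3,5,6]=12  [3,4,5,6]=12
  size 5 → [0,1,3,4,5]=15  [0,1,4,5,6]=15  [0,2,3,4,5]=10  [0,3,4,5,6]=20  [1,2,3,4,5]=20  [1,2,3,5,6]=30  [1,3,4,5,6]=40  [2,3,4,5,6]=30
  first=0(z) contributes 120
  first=1(c) contributes 60
  first=2(y) contributes 90
  first=6(b) contributes 45
|[w]| = 315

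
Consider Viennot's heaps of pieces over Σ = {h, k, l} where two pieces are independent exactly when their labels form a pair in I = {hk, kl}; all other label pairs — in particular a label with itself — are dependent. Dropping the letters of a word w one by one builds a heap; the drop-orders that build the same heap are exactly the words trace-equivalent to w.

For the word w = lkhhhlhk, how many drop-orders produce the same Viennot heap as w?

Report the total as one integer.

28

0(l) covers ∅
1(k) covers ∅
2(h) covers 0:l
3(h) covers 2:h
4(h) covers 3:h
5(l) covers 4:h
6(h) covers 5:l
7(k) covers 1:k
floor of heap: 0:l, 1:k
completions by unplaced set U, small U first (add the entries for U minus each lowest piece of U):
  |U|=1: {6}:1  {7}:1
  |U|=2: {1,7}:1  {5,6}:1  {6,7}:2
  |U|=3: {1,6,7}:3  {4,5,6}:1  {5,6,7}:3
  |U|=4: {1,5,6,7}:6  {3,4,5,6}:1  {4,5,6,7}:4
  |U|=5: {1,4,5,6,7}:10  {2,3,4,5,6}:1  {3,4,5,6,7}:5
  |U|=6: {0,2,3,4,5,6}:1  {1,3,4,5,6,7}:15  {2,3,4,5,6,7}:6
  start at 0(l): 21
  start at 1(k): 7
sum over floor = 28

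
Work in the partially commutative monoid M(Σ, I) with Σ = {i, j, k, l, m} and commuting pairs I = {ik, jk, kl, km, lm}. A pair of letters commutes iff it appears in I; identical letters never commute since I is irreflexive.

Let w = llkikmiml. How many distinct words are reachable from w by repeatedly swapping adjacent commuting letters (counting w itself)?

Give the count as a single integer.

72

drop 0:l onto floor
drop 1:l onto {0:l}
drop 2:k onto floor
drop 3:i onto {1:l}
drop 4:k onto {2:k}
drop 5:m onto {3:i}
drop 6:i onto {5:m}
drop 7:m onto {6:i}
drop 8:l onto {6:i}
ground layer = {0:l, 2:k}
drop-orders for the pieces not yet dropped (sum over which currently-grounded one goes next):
  1 to go: {4} 1  {7} 1  {8} 1
  2 to go: {2,4} 1  {4,7} 2  {4,8} 2  {7,8} 2
  3 to go: {2,4,7} 3  {2,4,8} 3  {4,7,8} 6  {6,7,8} 2
  4 to go: {2,4,7,8} 12  {4,6,7,8} 8  {5,6,7,8} 2
  5 to go: {2,4,6,7,8} 20  {3,5,6,7,8} 2  {4,5,6,7,8} 10
  6 to go: {1,3,5,6,7,8} 2  {2,4,5,6,7,8} 30  {3,4,5,6,7,8} 12
  7 to go: {0,1,3,5,6,7,8} 2  {1,3,4,5,6,7,8} 14  {2,3,4,5,6,7,8} 42
  if 0:l drops first: 56 orders
  if 2:k drops first: 16 orders
heap linearizations: 72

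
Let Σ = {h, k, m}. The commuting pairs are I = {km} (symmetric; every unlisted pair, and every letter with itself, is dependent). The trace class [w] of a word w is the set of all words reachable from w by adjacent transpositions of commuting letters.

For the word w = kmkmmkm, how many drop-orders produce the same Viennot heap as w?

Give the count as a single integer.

35

0(k) covers ∅
1(m) covers ∅
2(k) covers 0:k
3(m) covers 1:m
4(m) covers 3:m
5(k) covers 2:k
6(m) covers 4:m
floor of heap: 0:k, 1:m
completions by unplaced set U, small U first (add the entries for U minus each lowest piece of U):
  |U|=1: {5}:1  {6}:1
  |U|=2: {2,5}:1  {4,6}:1  {5,6}:2
  |U|=3: {0,2,5}:1  {2,5,6}:3  {3,4,6}:1  {4,5,6}:3
  |U|=4: {0,2,5,6}:4  {1,3,4,6}:1  {2,4,5,6}:6  {3,4,5,6}:4
  |U|=5: {0,2,4,5,6}:10  {1,3,4,5,6}:5  {2,3,4,5,6}:10
  start at 0(k): 15
  start at 1(m): 20
sum over floor = 35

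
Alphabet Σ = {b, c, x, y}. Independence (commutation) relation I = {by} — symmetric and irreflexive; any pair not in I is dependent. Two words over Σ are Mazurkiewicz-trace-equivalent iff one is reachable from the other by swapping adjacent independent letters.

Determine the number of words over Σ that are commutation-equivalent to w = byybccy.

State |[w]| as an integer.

drop 0:b onto floor
drop 1:y onto floor
drop 2:y onto {1:y}
drop 3:b onto {0:b}
drop 4:c onto {2:y, 3:b}
drop 5:c onto {4:c}
drop 6:y onto {5:c}
ground layer = {0:b, 1:y}
drop-orders for the pieces not yet dropped (sum over which currently-grounded one goes next):
  1 to go: {6} 1
  2 to go: {5,6} 1
  3 to go: {4,5,6} 1
  4 to go: {2,4,5,6} 1  {3,4,5,6} 1
  5 to go: {0,3,4,5,6} 1  {1,2,4,5,6} 1  {2,3,4,5,6} 2
  if 0:b drops first: 3 orders
  if 1:y drops first: 3 orders
heap linearizations: 6

6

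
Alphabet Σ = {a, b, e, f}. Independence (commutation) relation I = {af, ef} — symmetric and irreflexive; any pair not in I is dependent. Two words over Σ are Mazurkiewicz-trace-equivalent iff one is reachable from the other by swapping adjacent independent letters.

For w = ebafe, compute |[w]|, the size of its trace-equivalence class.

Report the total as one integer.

3

0(e) covers ∅
1(b) covers 0:e
2(a) covers 1:b
3(f) covers 1:b
4(e) covers 2:a
floor of heap: 0:e
completions by unplaced set U, small U first (add the entries for U minus each lowest piece of U):
  |U|=1: {3}:1  {4}:1
  |U|=2: {2,4}:1  {3,4}:2
  |U|=3: {2,3,4}:3
  start at 0(e): 3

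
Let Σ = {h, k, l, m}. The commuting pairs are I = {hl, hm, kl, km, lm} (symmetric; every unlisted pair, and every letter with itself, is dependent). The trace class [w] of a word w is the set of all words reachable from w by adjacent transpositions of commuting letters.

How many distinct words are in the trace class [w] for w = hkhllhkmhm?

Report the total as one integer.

1260

0(h) covers ∅
1(k) covers 0:h
2(h) covers 1:k
3(l) covers ∅
4(l) covers 3:l
5(h) covers 2:h
6(k) covers 5:h
7(m) covers ∅
8(h) covers 6:k
9(m) covers 7:m
floor of heap: 0:h, 3:l, 7:m
completions by unplaced set U, small U first (add the entries for U minus each lowest piece of U):
  |U|=1: {4}:1  {8}:1  {9}:1
  |U|=2: {3,4}:1  {4,8}:2  {4,9}:2  {6,8}:1  {7,9}:1  {8,9}:2
  |U|=3: {3,4,8}:3  {3,4,9}:3  {4,6,8}:3  {4,7,9}:3  {4,8,9}:6  {5,6,8}:1  {6,8,9}:3  {7,8,9}:3
  |U|=4: {2,5,6,8}:1  {3,4,6,8}:6  {3,4,7,9}:6  {3,4,8,9}:12  {4,5,6,8}:4  {4,6,8,9}:12  {4,7,8,9}:12  {5,6,8,9}:4  {6,7,8,9}:6
  |U|=5: {1,2,5,6,8}:1  {2,4,5,6,8}:5  {2,5,6,8,9}:5  {3,4,5,6,8}:10  {3,4,6,8,9}:30  {3,4,7,8,9}:30  {4,5,6,8,9}:20  {4,6,7,8,9}:30  {5,6,7,8,9}:10
  |U|=6: {0,1,2,5,6,8}:1  {1,2,4,5,6,8}:6  {1,2,5,6,8,9}:6  {2,3,4,5,6,8}:15  {2,4,5,6,8,9}:30  {2,5,6,7,8,9}:15  {3,4,5,6,8,9}:60  {3,4,6,7,8,9}:90  {4,5,6,7,8,9}:60
  |U|=7: {0,1,2,4,5,6,8}:7  {0,1,2,5,6,8,9}:7  {1,2,3,4,5,6,8}:21  {1,2,4,5,6,8,9}:42  {1,2,5,6,7,8,9}:21  {2,3,4,5,6,8,9}:105  {2,4,5,6,7,8,9}:105  {3,4,5,6,7,8,9}:210
  |U|=8: {0,1,2,3,4,5,6,8}:28  {0,1,2,4,5,6,8,9}:56  {0,1,2,5,6,7,8,9}:28  {1,2,3,4,5,6,8,9}:168  {1,2,4,5,6,7,8,9}:168  {2,3,4,5,6,7,8,9}:420
  start at 0(h): 756
  start at 3(l): 252
  start at 7(m): 252
sum over floor = 1260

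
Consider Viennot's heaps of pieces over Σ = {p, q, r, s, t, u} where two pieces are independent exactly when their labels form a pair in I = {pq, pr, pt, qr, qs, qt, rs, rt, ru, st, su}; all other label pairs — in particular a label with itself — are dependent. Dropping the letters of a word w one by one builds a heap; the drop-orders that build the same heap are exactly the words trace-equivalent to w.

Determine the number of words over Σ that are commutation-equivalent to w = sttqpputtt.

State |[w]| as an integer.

60

drop 0:s onto floor
drop 1:t onto floor
drop 2:t onto {1:t}
drop 3:q onto floor
drop 4:p onto {0:s}
drop 5:p onto {4:p}
drop 6:u onto {2:t, 3:q, 5:p}
drop 7:t onto {6:u}
drop 8:t onto {7:t}
drop 9:t onto {8:t}
ground layer = {0:s, 1:t, 3:q}
drop-orders for the pieces not yet dropped (sum over which currently-grounded one goes next):
  1 to go: {9} 1
  2 to go: {8,9} 1
  3 to go: {7,8,9} 1
  4 to go: {6,7,8,9} 1
  5 to go: {2,6,7,8,9} 1  {3,6,7,8,9} 1  {5,6,7,8,9} 1
  6 to go: {1,2,6,7,8,9} 1  {2,3,6,7,8,9} 2  {2,5,6,7,8,9} 2  {3,5,6,7,8,9} 2  {4,5,6,7,8,9} 1
  7 to go: {0,4,5,6,7,8,9} 1  {1,2,3,6,7,8,9} 3  {1,2,5,6,7,8,9} 3  {2,3,5,6,7,8,9} 6  {2,4,5,6,7,8,9} 3  {3,4,5,6,7,8,9} 3
  8 to go: {0,2,4,5,6,7,8,9} 4  {0,3,4,5,6,7,8,9} 4  {1,2,3,5,6,7,8,9} 12  {1,2,4,5,6,7,8,9} 6  {2,3,4,5,6,7,8,9} 12
  if 0:s drops first: 30 orders
  if 1:t drops first: 20 orders
  if 3:q drops first: 10 orders
heap linearizations: 60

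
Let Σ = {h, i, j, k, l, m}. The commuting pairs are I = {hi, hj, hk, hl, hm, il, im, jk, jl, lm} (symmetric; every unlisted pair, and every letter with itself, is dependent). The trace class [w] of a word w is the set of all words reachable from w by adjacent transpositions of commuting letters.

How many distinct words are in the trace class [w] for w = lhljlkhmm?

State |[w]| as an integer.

180

#0=l has no predecessor
#1=h has no predecessor
#2=l depends on [0:l]
#3=j has no predecessor
#4=l depends on [2:l]
#5=k depends on [4:l]
#6=h depends on [1:h]
#7=m depends on [3:j, 5:k]
#8=m depends on [7:m]
sources: [0:l, 1:h, 3:j]
N(rest) = Σ N(rest − s) over sources s of rest; N(one piece) = 1:
  size 1 → [6]=1  [8]=1
  size 2 → [1,6]=1  [6,8]=2  [7,8]=1
  size 3 → [1,6,8]=3  [3,7,8]=1  [5,7,8]=1  [6,7,8]=3
  size 4 → [1,6,7,8]=6  [3,5,7,8]=2  [3,6,7,8]=4  [4,5,7,8]=1  [5,6,7,8]=4
  size 5 → [1,3,6,7,8]=10  [1,5,6,7,8]=10  [2,4,5,7,8]=1  [3,4,5,7,8]=3  [3,5,6,7,8]=10  [4,5,6,7,8]=5
  size 6 → [0,2,4,5,7,8]=1  [1,3,5,6,7,8]=30  [1,4,5,6,7,8]=15  [2,3,4,5,7,8]=4  [2,4,5,6,7,8]=6  [3,4,5,6,7,8]=18
  size 7 → [0,2,3,4,5,7,8]=5  [0,2,4,5,6,7,8]=7  [1,2,4,5,6,7,8]=21  [1,3,4,5,6,7,8]=63  [2,3,4,5,6,7,8]=28
  first=0(l) contributes 112
  first=1(h) contributes 40
  first=3(j) contributes 28
|[w]| = 180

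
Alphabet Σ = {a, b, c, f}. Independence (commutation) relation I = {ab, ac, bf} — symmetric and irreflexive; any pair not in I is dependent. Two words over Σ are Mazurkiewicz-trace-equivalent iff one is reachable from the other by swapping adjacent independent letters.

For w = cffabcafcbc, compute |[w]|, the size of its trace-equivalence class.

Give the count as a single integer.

12

#0=c has no predecessor
#1=f depends on [0:c]
#2=f depends on [1:f]
#3=a depends on [2:f]
#4=b depends on [0:c]
#5=c depends on [2:f, 4:b]
#6=a depends on [3:a]
#7=f depends on [5:c, 6:a]
#8=c depends on [7:f]
#9=b depends on [8:c]
#10=c depends on [9:b]
sources: [0:c]
N(rest) = Σ N(rest − s) over sources s of rest; N(one piece) = 1:
  size 1 → [10]=1
  size 2 → [9,10]=1
  size 3 → [8,9,10]=1
  size 4 → [7,8,9,10]=1
  size 5 → [5,7,8,9,10]=1  [6,7,8,9,10]=1
  size 6 → [3,6,7,8,9,10]=1  [4,5,7,8,9,10]=1  [5,6,7,8,9,10]=2
  size 7 → [3,5,6,7,8,9,10]=3  [4,5,6,7,8,9,10]=3
  size 8 → [2,3,5,6,7,8,9,10]=3  [3,4,5,6,7,8,9,10]=6
  size 9 → [1,2,3,5,6,7,8,9,10]=3  [2,3,4,5,6,7,8,9,10]=9
  first=0(c) contributes 12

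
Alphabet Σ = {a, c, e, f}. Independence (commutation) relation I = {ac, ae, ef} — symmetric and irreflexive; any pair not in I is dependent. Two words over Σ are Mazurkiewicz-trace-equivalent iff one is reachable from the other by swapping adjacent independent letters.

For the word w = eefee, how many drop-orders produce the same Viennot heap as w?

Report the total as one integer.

5

piece 0:e — minimal
piece 1:e rests on {0:e}
piece 2:f — minimal
piece 3:e rests on {1:e}
piece 4:e rests on {3:e}
minimal pieces: {0:e, 2:f}
ways to finish when only these pieces remain (= sum over removing one remaining piece with nothing left below it):
  1 left: {2}→1  {4}→1
  2 left: {2,4}→2  {3,4}→1
  3 left: {1,3,4}→1  {2,3,4}→3
  placing 0:e first → 4 extensions
  placing 2:f first → 1 extensions
total linear extensions = 5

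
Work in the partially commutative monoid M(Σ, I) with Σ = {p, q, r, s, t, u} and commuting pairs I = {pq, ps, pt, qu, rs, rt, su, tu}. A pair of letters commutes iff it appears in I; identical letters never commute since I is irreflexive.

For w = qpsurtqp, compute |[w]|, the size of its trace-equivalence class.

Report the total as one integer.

50

#0=q has no predecessor
#1=p has no predecessor
#2=s depends on [0:q]
#3=u depends on [1:p]
#4=r depends on [0:q, 3:u]
#5=t depends on [2:s]
#6=q depends on [4:r, 5:t]
#7=p depends on [4:r]
sources: [0:q, 1:p]
N(rest) = Σ N(rest − s) over sources s of rest; N(one piece) = 1:
  size 1 → [6]=1  [7]=1
  size 2 → [5,6]=1  [6,7]=2
  size 3 → [2,5,6]=1  [4,6,7]=2  [5,6,7]=3
  size 4 → [2,5,6,7]=4  [3,4,6,7]=2  [4,5,6,7]=5
  size 5 → [1,3,4,6,7]=2  [2,4,5,6,7]=9  [3,4,5,6,7]=7
  size 6 → [0,2,4,5,6,7]=9  [1,3,4,5,6,7]=9  [2,3,4,5,6,7]=16
  first=0(q) contributes 25
  first=1(p) contributes 25
|[w]| = 50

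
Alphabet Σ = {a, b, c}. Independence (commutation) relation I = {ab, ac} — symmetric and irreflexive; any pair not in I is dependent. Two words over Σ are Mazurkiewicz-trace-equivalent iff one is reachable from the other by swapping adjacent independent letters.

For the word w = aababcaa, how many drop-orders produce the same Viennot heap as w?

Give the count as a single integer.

piece 0:a — minimal
piece 1:a rests on {0:a}
piece 2:b — minimal
piece 3:a rests on {1:a}
piece 4:b rests on {2:b}
piece 5:c rests on {4:b}
piece 6:a rests on {3:a}
piece 7:a rests on {6:a}
minimal pieces: {0:a, 2:b}
ways to finish when only these pieces remain (= sum over removing one remaining piece with nothing left below it):
  1 left: {5}→1  {7}→1
  2 left: {4,5}→1  {5,7}→2  {6,7}→1
  3 left: {2,4,5}→1  {3,6,7}→1  {4,5,7}→3  {5,6,7}→3
  4 left: {1,3,6,7}→1  {2,4,5,7}→4  {3,5,6,7}→4  {4,5,6,7}→6
  5 left: {0,1,3,6,7}→1  {1,3,5,6,7}→5  {2,4,5,6,7}→10  {3,4,5,6,7}→10
  6 left: {0,1,3,5,6,7}→6  {1,3,4,5,6,7}→15  {2,3,4,5,6,7}→20
  placing 0:a first → 35 extensions
  placing 2:b first → 21 extensions
total linear extensions = 56

56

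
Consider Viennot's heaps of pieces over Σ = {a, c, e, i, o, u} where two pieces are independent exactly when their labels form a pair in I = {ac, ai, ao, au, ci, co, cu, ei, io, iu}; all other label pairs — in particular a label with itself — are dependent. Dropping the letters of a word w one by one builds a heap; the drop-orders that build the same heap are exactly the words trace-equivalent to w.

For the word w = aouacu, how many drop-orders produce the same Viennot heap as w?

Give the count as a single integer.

60

#0=a has no predecessor
#1=o has no predecessor
#2=u depends on [1:o]
#3=a depends on [0:a]
#4=c has no predecessor
#5=u depends on [2:u]
sources: [0:a, 1:o, 4:c]
N(rest) = Σ N(rest − s) over sources s of rest; N(one piece) = 1:
  size 1 → [3]=1  [4]=1  [5]=1
  size 2 → [0,3]=1  [2,5]=1  [3,4]=2  [3,5]=2  [4,5]=2
  size 3 → [0,3,4]=3  [0,3,5]=3  [1,2,5]=1  [2,3,5]=3  [2,4,5]=3  [3,4,5]=6
  size 4 → [0,2,3,5]=6  [0,3,4,5]=12  [1,2,3,5]=4  [1,2,4,5]=4  [2,3,4,5]=12
  first=0(a) contributes 20
  first=1(o) contributes 30
  first=4(c) contributes 10
|[w]| = 60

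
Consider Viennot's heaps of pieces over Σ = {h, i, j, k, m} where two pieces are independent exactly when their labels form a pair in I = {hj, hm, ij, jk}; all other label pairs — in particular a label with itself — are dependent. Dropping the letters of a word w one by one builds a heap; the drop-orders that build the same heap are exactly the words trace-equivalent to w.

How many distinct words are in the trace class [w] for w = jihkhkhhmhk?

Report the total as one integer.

30

drop 0:j onto floor
drop 1:i onto floor
drop 2:h onto {1:i}
drop 3:k onto {2:h}
drop 4:h onto {3:k}
drop 5:k onto {4:h}
drop 6:h onto {5:k}
drop 7:h onto {6:h}
drop 8:m onto {0:j, 5:k}
drop 9:h onto {7:h}
drop 10:k onto {8:m, 9:h}
ground layer = {0:j, 1:i}
drop-orders for the pieces not yet dropped (sum over which currently-grounded one goes next):
  1 to go: {10} 1
  2 to go: {8,10} 1  {9,10} 1
  3 to go: {0,8,10} 1  {7,9,10} 1  {8,9,10} 2
  4 to go: {0,8,9,10} 3  {6,7,9,10} 1  {7,8,9,10} 3
  5 to go: {0,7,8,9,10} 6  {6,7,8,9,10} 4
  6 to go: {0,6,7,8,9,10} 10  {5,6,7,8,9,10} 4
  7 to go: {0,5,6,7,8,9,10} 14  {4,5,6,7,8,9,10} 4
  8 to go: {0,4,5,6,7,8,9,10} 18  {3,4,5,6,7,8,9,10} 4
  9 to go: {0,3,4,5,6,7,8,9,10} 22  {2,3,4,5,6,7,8,9,10} 4
  if 0:j drops first: 4 orders
  if 1:i drops first: 26 orders
heap linearizations: 30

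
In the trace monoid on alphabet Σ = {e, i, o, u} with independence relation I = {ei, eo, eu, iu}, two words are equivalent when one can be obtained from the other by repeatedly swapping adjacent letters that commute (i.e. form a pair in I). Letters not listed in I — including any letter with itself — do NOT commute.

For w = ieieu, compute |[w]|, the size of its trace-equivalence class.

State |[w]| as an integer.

30

0(i) covers ∅
1(e) covers ∅
2(i) covers 0:i
3(e) covers 1:e
4(u) covers ∅
floor of heap: 0:i, 1:e, 4:u
completions by unplaced set U, small U first (add the entries for U minus each lowest piece of U):
  |U|=1: {2}:1  {3}:1  {4}:1
  |U|=2: {0,2}:1  {1,3}:1  {2,3}:2  {2,4}:2  {3,4}:2
  |U|=3: {0,2,3}:3  {0,2,4}:3  {1,2,3}:3  {1,3,4}:3  {2,3,4}:6
  start at 0(i): 12
  start at 1(e): 12
  start at 4(u): 6
sum over floor = 30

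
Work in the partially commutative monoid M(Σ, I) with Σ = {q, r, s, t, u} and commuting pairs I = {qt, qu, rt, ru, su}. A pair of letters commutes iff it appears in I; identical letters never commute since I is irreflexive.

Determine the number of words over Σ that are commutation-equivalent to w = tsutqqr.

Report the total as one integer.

drop 0:t onto floor
drop 1:s onto {0:t}
drop 2:u onto {0:t}
drop 3:t onto {1:s, 2:u}
drop 4:q onto {1:s}
drop 5:q onto {4:q}
drop 6:r onto {5:q}
ground layer = {0:t}
drop-orders for the pieces not yet dropped (sum over which currently-grounded one goes next):
  1 to go: {3} 1  {6} 1
  2 to go: {2,3} 1  {3,6} 2  {5,6} 1
  3 to go: {2,3,6} 3  {3,5,6} 3  {4,5,6} 1
  4 to go: {2,3,5,6} 6  {3,4,5,6} 4
  5 to go: {1,3,4,5,6} 4  {2,3,4,5,6} 10
  if 0:t drops first: 14 orders

14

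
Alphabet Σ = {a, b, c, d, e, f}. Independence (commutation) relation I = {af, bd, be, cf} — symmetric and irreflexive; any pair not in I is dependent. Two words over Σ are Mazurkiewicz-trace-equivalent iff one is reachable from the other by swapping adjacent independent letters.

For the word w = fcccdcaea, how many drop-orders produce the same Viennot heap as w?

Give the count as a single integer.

4

0(f) covers ∅
1(c) covers ∅
2(c) covers 1:c
3(c) covers 2:c
4(d) covers 0:f, 3:c
5(c) covers 4:d
6(a) covers 5:c
7(e) covers 6:a
8(a) covers 7:e
floor of heap: 0:f, 1:c
completions by unplaced set U, small U first (add the entries for U minus each lowest piece of U):
  |U|=1: {8}:1
  |U|=2: {7,8}:1
  |U|=3: {6,7,8}:1
  |U|=4: {5,6,7,8}:1
  |U|=5: {4,5,6,7,8}:1
  |U|=6: {0,4,5,6,7,8}:1  {3,4,5,6,7,8}:1
  |U|=7: {0,3,4,5,6,7,8}:2  {2,3,4,5,6,7,8}:1
  start at 0(f): 1
  start at 1(c): 3
sum over floor = 4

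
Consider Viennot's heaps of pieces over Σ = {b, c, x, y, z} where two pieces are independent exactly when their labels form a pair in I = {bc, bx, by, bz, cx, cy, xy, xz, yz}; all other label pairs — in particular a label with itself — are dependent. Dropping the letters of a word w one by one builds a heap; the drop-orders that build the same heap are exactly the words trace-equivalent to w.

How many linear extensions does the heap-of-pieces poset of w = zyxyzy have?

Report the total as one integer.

drop 0:z onto floor
drop 1:y onto floor
drop 2:x onto floor
drop 3:y onto {1:y}
drop 4:z onto {0:z}
drop 5:y onto {3:y}
ground layer = {0:z, 1:y, 2:x}
drop-orders for the pieces not yet dropped (sum over which currently-grounded one goes next):
  1 to go: {2} 1  {4} 1  {5} 1
  2 to go: {0,4} 1  {2,4} 2  {2,5} 2  {3,5} 1  {4,5} 2
  3 to go: {0,2,4} 3  {0,4,5} 3  {1,3,5} 1  {2,3,5} 3  {2,4,5} 6  {3,4,5} 3
  4 to go: {0,2,4,5} 12  {0,3,4,5} 6  {1,2,3,5} 4  {1,3,4,5} 4  {2,3,4,5} 12
  if 0:z drops first: 20 orders
  if 1:y drops first: 30 orders
  if 2:x drops first: 10 orders
heap linearizations: 60

60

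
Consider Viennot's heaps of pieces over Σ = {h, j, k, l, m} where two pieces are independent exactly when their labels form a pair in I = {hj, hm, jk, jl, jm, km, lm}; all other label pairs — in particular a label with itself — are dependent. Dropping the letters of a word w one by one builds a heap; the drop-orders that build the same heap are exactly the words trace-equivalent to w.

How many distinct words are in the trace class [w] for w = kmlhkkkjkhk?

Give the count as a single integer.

110

piece 0:k — minimal
piece 1:m — minimal
piece 2:l rests on {0:k}
piece 3:h rests on {2:l}
piece 4:k rests on {3:h}
piece 5:k rests on {4:k}
piece 6:k rests on {5:k}
piece 7:j — minimal
piece 8:k rests on {6:k}
piece 9:h rests on {8:k}
piece 10:k rests on {9:h}
minimal pieces: {0:k, 1:m, 7:j}
ways to finish when only these pieces remain (= sum over removing one remaining piece with nothing left below it):
  1 left: {1}→1  {7}→1  {10}→1
  2 left: {1,7}→2  {1,10}→2  {7,10}→2  {9,10}→1
  3 left: {1,7,10}→6  {1,9,10}→3  {7,9,10}→3  {8,9,10}→1
  4 left: {1,7,9,10}→12  {1,8,9,10}→4  {6,8,9,10}→1  {7,8,9,10}→4
  5 left: {1,6,8,9,10}→5  {1,7,8,9,10}→20  {5,6,8,9,10}→1  {6,7,8,9,10}→5
  6 left: {1,5,6,8,9,10}→6  {1,6,7,8,9,10}→30  {4,5,6,8,9,10}→1  {5,6,7,8,9,10}→6
  7 left: {1,4,5,6,8,9,10}→7  {1,5,6,7,8,9,10}→42  {3,4,5,6,8,9,10}→1  {4,5,6,7,8,9,10}→7
  8 left: {1,3,4,5,6,8,9,10}→8  {1,4,5,6,7,8,9,10}→56  {2,3,4,5,6,8,9,10}→1  {3,4,5,6,7,8,9,10}→8
  9 left: {0,2,3,4,5,6,8,9,10}→1  {1,2,3,4,5,6,8,9,10}→9  {1,3,4,5,6,7,8,9,10}→72  {2,3,4,5,6,7,8,9,10}→9
  placing 0:k first → 90 extensions
  placing 1:m first → 10 extensions
  placing 7:j first → 10 extensions
total linear extensions = 110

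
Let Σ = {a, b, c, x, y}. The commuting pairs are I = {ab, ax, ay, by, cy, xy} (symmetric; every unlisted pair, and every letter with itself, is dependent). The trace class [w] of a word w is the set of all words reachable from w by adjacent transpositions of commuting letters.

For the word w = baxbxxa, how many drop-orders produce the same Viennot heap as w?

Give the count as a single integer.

drop 0:b onto floor
drop 1:a onto floor
drop 2:x onto {0:b}
drop 3:b onto {2:x}
drop 4:x onto {3:b}
drop 5:x onto {4:x}
drop 6:a onto {1:a}
ground layer = {0:b, 1:a}
drop-orders for the pieces not yet dropped (sum over which currently-grounded one goes next):
  1 to go: {5} 1  {6} 1
  2 to go: {1,6} 1  {4,5} 1  {5,6} 2
  3 to go: {1,5,6} 3  {3,4,5} 1  {4,5,6} 3
  4 to go: {1,4,5,6} 6  {2,3,4,5} 1  {3,4,5,6} 4
  5 to go: {0,2,3,4,5} 1  {1,3,4,5,6} 10  {2,3,4,5,6} 5
  if 0:b drops first: 15 orders
  if 1:a drops first: 6 orders
heap linearizations: 21

21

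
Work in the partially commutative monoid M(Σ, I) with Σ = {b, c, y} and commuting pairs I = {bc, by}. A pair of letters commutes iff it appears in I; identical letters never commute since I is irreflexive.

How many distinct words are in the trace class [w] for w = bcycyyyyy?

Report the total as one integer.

9

#0=b has no predecessor
#1=c has no predecessor
#2=y depends on [1:c]
#3=c depends on [2:y]
#4=y depends on [3:c]
#5=y depends on [4:y]
#6=y depends on [5:y]
#7=y depends on [6:y]
#8=y depends on [7:y]
sources: [0:b, 1:c]
N(rest) = Σ N(rest − s) over sources s of rest; N(one piece) = 1:
  size 1 → [0]=1  [8]=1
  size 2 → [0,8]=2  [7,8]=1
  size 3 → [0,7,8]=3  [6,7,8]=1
  size 4 → [0,6,7,8]=4  [5,6,7,8]=1
  size 5 → [0,5,6,7,8]=5  [4,5,6,7,8]=1
  size 6 → [0,4,5,6,7,8]=6  [3,4,5,6,7,8]=1
  size 7 → [0,3,4,5,6,7,8]=7  [2,3,4,5,6,7,8]=1
  first=0(b) contributes 1
  first=1(c) contributes 8
|[w]| = 9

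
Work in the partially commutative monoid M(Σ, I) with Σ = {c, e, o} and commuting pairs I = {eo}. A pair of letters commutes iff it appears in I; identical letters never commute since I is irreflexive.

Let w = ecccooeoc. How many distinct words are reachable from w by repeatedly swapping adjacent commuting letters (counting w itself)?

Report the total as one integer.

4

drop 0:e onto floor
drop 1:c onto {0:e}
drop 2:c onto {1:c}
drop 3:c onto {2:c}
drop 4:o onto {3:c}
drop 5:o onto {4:o}
drop 6:e onto {3:c}
drop 7:o onto {5:o}
drop 8:c onto {6:e, 7:o}
ground layer = {0:e}
drop-orders for the pieces not yet dropped (sum over which currently-grounded one goes next):
  1 to go: {8} 1
  2 to go: {6,8} 1  {7,8} 1
  3 to go: {5,7,8} 1  {6,7,8} 2
  4 to go: {4,5,7,8} 1  {5,6,7,8} 3
  5 to go: {4,5,6,7,8} 4
  6 to go: {3,4,5,6,7,8} 4
  7 to go: {2,3,4,5,6,7,8} 4
  if 0:e drops first: 4 orders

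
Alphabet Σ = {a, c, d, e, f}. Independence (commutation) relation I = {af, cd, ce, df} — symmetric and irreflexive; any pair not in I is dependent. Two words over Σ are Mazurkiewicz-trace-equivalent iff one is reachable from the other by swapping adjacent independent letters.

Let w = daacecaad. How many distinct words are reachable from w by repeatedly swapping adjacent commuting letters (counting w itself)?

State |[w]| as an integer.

3

piece 0:d — minimal
piece 1:a rests on {0:d}
piece 2:a rests on {1:a}
piece 3:c rests on {2:a}
piece 4:e rests on {2:a}
piece 5:c rests on {3:c}
piece 6:a rests on {4:e, 5:c}
piece 7:a rests on {6:a}
piece 8:d rests on {7:a}
minimal pieces: {0:d}
ways to finish when only these pieces remain (= sum over removing one remaining piece with nothing left below it):
  1 left: {8}→1
  2 left: {7,8}→1
  3 left: {6,7,8}→1
  4 left: {4,6,7,8}→1  {5,6,7,8}→1
  5 left: {3,5,6,7,8}→1  {4,5,6,7,8}→2
  6 left: {3,4,5,6,7,8}→3
  7 left: {2,3,4,5,6,7,8}→3
  placing 0:d first → 3 extensions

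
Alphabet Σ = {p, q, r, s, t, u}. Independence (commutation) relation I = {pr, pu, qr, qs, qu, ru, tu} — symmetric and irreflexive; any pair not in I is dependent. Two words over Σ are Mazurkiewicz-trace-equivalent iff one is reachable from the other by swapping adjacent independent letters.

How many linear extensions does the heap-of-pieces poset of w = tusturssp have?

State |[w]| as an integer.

drop 0:t onto floor
drop 1:u onto floor
drop 2:s onto {0:t, 1:u}
drop 3:t onto {2:s}
drop 4:u onto {2:s}
drop 5:r onto {3:t}
drop 6:s onto {4:u, 5:r}
drop 7:s onto {6:s}
drop 8:p onto {7:s}
ground layer = {0:t, 1:u}
drop-orders for the pieces not yet dropped (sum over which currently-grounded one goes next):
  1 to go: {8} 1
  2 to go: {7,8} 1
  3 to go: {6,7,8} 1
  4 to go: {4,6,7,8} 1  {5,6,7,8} 1
  5 to go: {3,5,6,7,8} 1  {4,5,6,7,8} 2
  6 to go: {3,4,5,6,7,8} 3
  7 to go: {2,3,4,5,6,7,8} 3
  if 0:t drops first: 3 orders
  if 1:u drops first: 3 orders
heap linearizations: 6

6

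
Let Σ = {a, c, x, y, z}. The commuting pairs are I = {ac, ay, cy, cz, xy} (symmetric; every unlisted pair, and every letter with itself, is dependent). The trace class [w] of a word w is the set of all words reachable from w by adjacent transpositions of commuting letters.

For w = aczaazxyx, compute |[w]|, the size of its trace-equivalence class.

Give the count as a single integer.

19

#0=a has no predecessor
#1=c has no predecessor
#2=z depends on [0:a]
#3=a depends on [2:z]
#4=a depends on [3:a]
#5=z depends on [4:a]
#6=x depends on [1:c, 5:z]
#7=y depends on [5:z]
#8=x depends on [6:x]
sources: [0:a, 1:c]
N(rest) = Σ N(rest − s) over sources s of rest; N(one piece) = 1:
  size 1 → [7]=1  [8]=1
  size 2 → [6,8]=1  [7,8]=2
  size 3 → [1,6,8]=1  [6,7,8]=3
  size 4 → [1,6,7,8]=4  [5,6,7,8]=3
  size 5 → [1,5,6,7,8]=7  [4,5,6,7,8]=3
  size 6 → [1,4,5,6,7,8]=10  [3,4,5,6,7,8]=3
  size 7 → [1,3,4,5,6,7,8]=13  [2,3,4,5,6,7,8]=3
  first=0(a) contributes 16
  first=1(c) contributes 3
|[w]| = 19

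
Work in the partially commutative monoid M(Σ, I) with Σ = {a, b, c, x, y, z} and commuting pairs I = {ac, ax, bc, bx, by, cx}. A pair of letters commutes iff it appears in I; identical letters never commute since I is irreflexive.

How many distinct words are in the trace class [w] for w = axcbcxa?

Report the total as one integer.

drop 0:a onto floor
drop 1:x onto floor
drop 2:c onto floor
drop 3:b onto {0:a}
drop 4:c onto {2:c}
drop 5:x onto {1:x}
drop 6:a onto {3:b}
ground layer = {0:a, 1:x, 2:c}
drop-orders for the pieces not yet dropped (sum over which currently-grounded one goes next):
  1 to go: {4} 1  {5} 1  {6} 1
  2 to go: {1,5} 1  {2,4} 1  {3,6} 1  {4,5} 2  {4,6} 2  {5,6} 2
  3 to go: {0,3,6} 1  {1,4,5} 3  {1,5,6} 3  {2,4,5} 3  {2,4,6} 3  {3,4,6} 3  {3,5,6} 3  {4,5,6} 6
  4 to go: {0,3,4,6} 4  {0,3,5,6} 4  {1,2,4,5} 6  {1,3,5,6} 6  {1,4,5,6} 12  {2,3,4,6} 6  {2,4,5,6} 12  {3,4,5,6} 12
  5 to go: {0,1,3,5,6} 10  {0,2,3,4,6} 10  {0,3,4,5,6} 20  {1,2,4,5,6} 30  {1,3,4,5,6} 30  {2,3,4,5,6} 30
  if 0:a drops first: 90 orders
  if 1:x drops first: 60 orders
  if 2:c drops first: 60 orders
heap linearizations: 210

210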